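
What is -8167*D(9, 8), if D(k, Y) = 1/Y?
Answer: -8167/8 ≈ -1020.9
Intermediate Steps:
-8167*D(9, 8) = -8167/8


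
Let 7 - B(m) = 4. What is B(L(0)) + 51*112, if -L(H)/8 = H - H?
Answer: 5715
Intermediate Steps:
L(H) = 0 (L(H) = -8*(H - H) = -8*0 = 0)
B(m) = 3 (B(m) = 7 - 1*4 = 7 - 4 = 3)
B(L(0)) + 51*112 = 3 + 51*112 = 3 + 5712 = 5715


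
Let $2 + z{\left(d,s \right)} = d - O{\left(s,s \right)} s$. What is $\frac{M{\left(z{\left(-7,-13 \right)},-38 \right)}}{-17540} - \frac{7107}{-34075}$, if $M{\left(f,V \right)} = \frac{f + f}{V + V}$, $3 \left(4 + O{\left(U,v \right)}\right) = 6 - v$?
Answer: $\frac{355326343}{1703375175} \approx 0.2086$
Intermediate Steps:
$O{\left(U,v \right)} = -2 - \frac{v}{3}$ ($O{\left(U,v \right)} = -4 + \frac{6 - v}{3} = -4 - \left(-2 + \frac{v}{3}\right) = -2 - \frac{v}{3}$)
$z{\left(d,s \right)} = -2 + d - s \left(-2 - \frac{s}{3}\right)$ ($z{\left(d,s \right)} = -2 + \left(d - \left(-2 - \frac{s}{3}\right) s\right) = -2 + \left(d - s \left(-2 - \frac{s}{3}\right)\right) = -2 + d - s \left(-2 - \frac{s}{3}\right)$)
$M{\left(f,V \right)} = \frac{f}{V}$ ($M{\left(f,V \right)} = \frac{2 f}{2 V} = 2 f \frac{1}{2 V} = \frac{f}{V}$)
$\frac{M{\left(z{\left(-7,-13 \right)},-38 \right)}}{-17540} - \frac{7107}{-34075} = \frac{\left(-2 - 7 + \frac{1}{3} \left(-13\right) \left(6 - 13\right)\right) \frac{1}{-38}}{-17540} - \frac{7107}{-34075} = \left(-2 - 7 + \frac{1}{3} \left(-13\right) \left(-7\right)\right) \left(- \frac{1}{38}\right) \left(- \frac{1}{17540}\right) - - \frac{7107}{34075} = \left(-2 - 7 + \frac{91}{3}\right) \left(- \frac{1}{38}\right) \left(- \frac{1}{17540}\right) + \frac{7107}{34075} = \frac{64}{3} \left(- \frac{1}{38}\right) \left(- \frac{1}{17540}\right) + \frac{7107}{34075} = \left(- \frac{32}{57}\right) \left(- \frac{1}{17540}\right) + \frac{7107}{34075} = \frac{8}{249945} + \frac{7107}{34075} = \frac{355326343}{1703375175}$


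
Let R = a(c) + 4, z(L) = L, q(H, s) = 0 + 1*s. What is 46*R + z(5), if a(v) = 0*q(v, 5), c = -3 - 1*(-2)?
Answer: 189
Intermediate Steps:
c = -1 (c = -3 + 2 = -1)
q(H, s) = s (q(H, s) = 0 + s = s)
a(v) = 0 (a(v) = 0*5 = 0)
R = 4 (R = 0 + 4 = 4)
46*R + z(5) = 46*4 + 5 = 184 + 5 = 189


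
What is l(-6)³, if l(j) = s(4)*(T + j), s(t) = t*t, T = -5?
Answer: -5451776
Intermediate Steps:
s(t) = t²
l(j) = -80 + 16*j (l(j) = 4²*(-5 + j) = 16*(-5 + j) = -80 + 16*j)
l(-6)³ = (-80 + 16*(-6))³ = (-80 - 96)³ = (-176)³ = -5451776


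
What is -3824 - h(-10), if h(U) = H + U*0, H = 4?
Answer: -3828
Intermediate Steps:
h(U) = 4 (h(U) = 4 + U*0 = 4 + 0 = 4)
-3824 - h(-10) = -3824 - 1*4 = -3824 - 4 = -3828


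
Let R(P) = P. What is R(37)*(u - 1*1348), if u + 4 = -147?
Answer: -55463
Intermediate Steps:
u = -151 (u = -4 - 147 = -151)
R(37)*(u - 1*1348) = 37*(-151 - 1*1348) = 37*(-151 - 1348) = 37*(-1499) = -55463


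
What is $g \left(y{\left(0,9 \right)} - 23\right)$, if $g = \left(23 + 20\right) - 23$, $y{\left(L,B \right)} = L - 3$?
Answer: $-520$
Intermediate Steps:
$y{\left(L,B \right)} = -3 + L$ ($y{\left(L,B \right)} = L - 3 = -3 + L$)
$g = 20$ ($g = 43 - 23 = 20$)
$g \left(y{\left(0,9 \right)} - 23\right) = 20 \left(\left(-3 + 0\right) - 23\right) = 20 \left(-3 - 23\right) = 20 \left(-26\right) = -520$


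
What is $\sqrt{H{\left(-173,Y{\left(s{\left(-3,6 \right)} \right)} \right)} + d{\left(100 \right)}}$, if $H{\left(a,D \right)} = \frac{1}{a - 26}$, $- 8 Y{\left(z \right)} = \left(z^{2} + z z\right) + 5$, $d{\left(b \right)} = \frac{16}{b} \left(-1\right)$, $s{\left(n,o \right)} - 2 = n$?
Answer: $\frac{i \sqrt{163379}}{995} \approx 0.40623 i$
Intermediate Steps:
$s{\left(n,o \right)} = 2 + n$
$d{\left(b \right)} = - \frac{16}{b}$
$Y{\left(z \right)} = - \frac{5}{8} - \frac{z^{2}}{4}$ ($Y{\left(z \right)} = - \frac{\left(z^{2} + z z\right) + 5}{8} = - \frac{\left(z^{2} + z^{2}\right) + 5}{8} = - \frac{2 z^{2} + 5}{8} = - \frac{5 + 2 z^{2}}{8} = - \frac{5}{8} - \frac{z^{2}}{4}$)
$H{\left(a,D \right)} = \frac{1}{-26 + a}$
$\sqrt{H{\left(-173,Y{\left(s{\left(-3,6 \right)} \right)} \right)} + d{\left(100 \right)}} = \sqrt{\frac{1}{-26 - 173} - \frac{16}{100}} = \sqrt{\frac{1}{-199} - \frac{4}{25}} = \sqrt{- \frac{1}{199} - \frac{4}{25}} = \sqrt{- \frac{821}{4975}} = \frac{i \sqrt{163379}}{995}$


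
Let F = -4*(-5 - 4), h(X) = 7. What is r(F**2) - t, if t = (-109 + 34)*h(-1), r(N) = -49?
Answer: 476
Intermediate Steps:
F = 36 (F = -4*(-9) = 36)
t = -525 (t = (-109 + 34)*7 = -75*7 = -525)
r(F**2) - t = -49 - 1*(-525) = -49 + 525 = 476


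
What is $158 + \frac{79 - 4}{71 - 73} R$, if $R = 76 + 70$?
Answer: $-5317$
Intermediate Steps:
$R = 146$
$158 + \frac{79 - 4}{71 - 73} R = 158 + \frac{79 - 4}{71 - 73} \cdot 146 = 158 + \frac{75}{-2} \cdot 146 = 158 + 75 \left(- \frac{1}{2}\right) 146 = 158 - 5475 = -5317$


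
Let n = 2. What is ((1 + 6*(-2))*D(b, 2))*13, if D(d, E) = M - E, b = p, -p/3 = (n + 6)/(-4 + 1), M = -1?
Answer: 429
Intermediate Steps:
p = 8 (p = -3*(2 + 6)/(-4 + 1) = -24/(-3) = -24*(-1)/3 = -3*(-8/3) = 8)
b = 8
D(d, E) = -1 - E
((1 + 6*(-2))*D(b, 2))*13 = ((1 + 6*(-2))*(-1 - 1*2))*13 = ((1 - 12)*(-1 - 2))*13 = -11*(-3)*13 = 33*13 = 429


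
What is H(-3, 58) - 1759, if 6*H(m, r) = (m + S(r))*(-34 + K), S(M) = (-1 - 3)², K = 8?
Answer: -5446/3 ≈ -1815.3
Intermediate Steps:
S(M) = 16 (S(M) = (-4)² = 16)
H(m, r) = -208/3 - 13*m/3 (H(m, r) = ((m + 16)*(-34 + 8))/6 = ((16 + m)*(-26))/6 = (-416 - 26*m)/6 = -208/3 - 13*m/3)
H(-3, 58) - 1759 = (-208/3 - 13/3*(-3)) - 1759 = (-208/3 + 13) - 1759 = -169/3 - 1759 = -5446/3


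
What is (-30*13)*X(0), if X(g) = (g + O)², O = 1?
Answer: -390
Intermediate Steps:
X(g) = (1 + g)² (X(g) = (g + 1)² = (1 + g)²)
(-30*13)*X(0) = (-30*13)*(1 + 0)² = -390*1² = -390*1 = -390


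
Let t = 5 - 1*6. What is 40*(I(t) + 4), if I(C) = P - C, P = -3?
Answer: 80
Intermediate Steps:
t = -1 (t = 5 - 6 = -1)
I(C) = -3 - C
40*(I(t) + 4) = 40*((-3 - 1*(-1)) + 4) = 40*((-3 + 1) + 4) = 40*(-2 + 4) = 40*2 = 80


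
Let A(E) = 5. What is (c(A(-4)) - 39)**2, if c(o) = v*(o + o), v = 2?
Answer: 361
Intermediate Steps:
c(o) = 4*o (c(o) = 2*(o + o) = 2*(2*o) = 4*o)
(c(A(-4)) - 39)**2 = (4*5 - 39)**2 = (20 - 39)**2 = (-19)**2 = 361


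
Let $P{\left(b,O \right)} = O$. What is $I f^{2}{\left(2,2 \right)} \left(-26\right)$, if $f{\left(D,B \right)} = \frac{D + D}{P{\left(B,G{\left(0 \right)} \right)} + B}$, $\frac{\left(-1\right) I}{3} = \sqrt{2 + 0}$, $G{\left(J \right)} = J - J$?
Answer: $312 \sqrt{2} \approx 441.23$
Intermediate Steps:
$G{\left(J \right)} = 0$
$I = - 3 \sqrt{2}$ ($I = - 3 \sqrt{2 + 0} = - 3 \sqrt{2} \approx -4.2426$)
$f{\left(D,B \right)} = \frac{2 D}{B}$ ($f{\left(D,B \right)} = \frac{D + D}{0 + B} = \frac{2 D}{B}$)
$I f^{2}{\left(2,2 \right)} \left(-26\right) = - 3 \sqrt{2} \left(2 \cdot 2 \cdot \frac{1}{2}\right)^{2} \left(-26\right) = - 3 \sqrt{2} \cdot 2^{2} \left(-26\right) = - 3 \sqrt{2} \cdot 4 \left(-26\right) = - 12 \sqrt{2} \left(-26\right) = 312 \sqrt{2}$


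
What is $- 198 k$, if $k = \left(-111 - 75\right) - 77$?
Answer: $52074$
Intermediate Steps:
$k = -263$ ($k = \left(-111 - 75\right) - 77 = -186 - 77 = -263$)
$- 198 k = \left(-198\right) \left(-263\right) = 52074$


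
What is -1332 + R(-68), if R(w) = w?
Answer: -1400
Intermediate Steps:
-1332 + R(-68) = -1332 - 68 = -1400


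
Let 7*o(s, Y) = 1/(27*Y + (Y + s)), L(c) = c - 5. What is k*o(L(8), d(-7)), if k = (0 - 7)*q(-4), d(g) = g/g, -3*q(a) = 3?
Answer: 1/31 ≈ 0.032258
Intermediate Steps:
q(a) = -1 (q(a) = -⅓*3 = -1)
L(c) = -5 + c
d(g) = 1
o(s, Y) = 1/(7*(s + 28*Y)) (o(s, Y) = 1/(7*(27*Y + (Y + s))) = 1/(7*(s + 28*Y)))
k = 7 (k = (0 - 7)*(-1) = -7*(-1) = 7)
k*o(L(8), d(-7)) = 7*(1/(7*((-5 + 8) + 28*1))) = 7*(1/(7*(3 + 28))) = 7*((⅐)/31) = 7*((⅐)*(1/31)) = 7*(1/217) = 1/31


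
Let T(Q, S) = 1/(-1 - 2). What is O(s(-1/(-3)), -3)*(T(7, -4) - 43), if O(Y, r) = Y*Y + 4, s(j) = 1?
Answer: -650/3 ≈ -216.67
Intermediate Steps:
O(Y, r) = 4 + Y**2 (O(Y, r) = Y**2 + 4 = 4 + Y**2)
T(Q, S) = -1/3 (T(Q, S) = 1/(-3) = -1/3)
O(s(-1/(-3)), -3)*(T(7, -4) - 43) = (4 + 1**2)*(-1/3 - 43) = (4 + 1)*(-130/3) = 5*(-130/3) = -650/3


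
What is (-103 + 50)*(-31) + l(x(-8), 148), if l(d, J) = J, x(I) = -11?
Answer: 1791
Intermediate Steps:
(-103 + 50)*(-31) + l(x(-8), 148) = (-103 + 50)*(-31) + 148 = -53*(-31) + 148 = 1643 + 148 = 1791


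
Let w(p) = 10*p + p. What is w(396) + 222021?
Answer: 226377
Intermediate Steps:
w(p) = 11*p
w(396) + 222021 = 11*396 + 222021 = 4356 + 222021 = 226377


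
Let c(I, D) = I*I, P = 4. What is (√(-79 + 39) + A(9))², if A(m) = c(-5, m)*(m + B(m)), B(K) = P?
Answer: 105585 + 1300*I*√10 ≈ 1.0559e+5 + 4111.0*I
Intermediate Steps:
B(K) = 4
c(I, D) = I²
A(m) = 100 + 25*m (A(m) = (-5)²*(m + 4) = 25*(4 + m) = 100 + 25*m)
(√(-79 + 39) + A(9))² = (√(-79 + 39) + (100 + 25*9))² = (√(-40) + (100 + 225))² = (2*I*√10 + 325)² = (325 + 2*I*√10)²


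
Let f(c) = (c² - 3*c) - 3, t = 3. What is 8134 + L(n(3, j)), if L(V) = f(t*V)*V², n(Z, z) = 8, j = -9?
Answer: 40198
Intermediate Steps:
f(c) = -3 + c² - 3*c
L(V) = V²*(-3 - 9*V + 9*V²) (L(V) = (-3 + (3*V)² - 9*V)*V² = (-3 + 9*V² - 9*V)*V² = (-3 - 9*V + 9*V²)*V² = V²*(-3 - 9*V + 9*V²))
8134 + L(n(3, j)) = 8134 + 8²*(-3 - 9*8 + 9*8²) = 8134 + 64*(-3 - 72 + 9*64) = 8134 + 64*(-3 - 72 + 576) = 8134 + 64*501 = 8134 + 32064 = 40198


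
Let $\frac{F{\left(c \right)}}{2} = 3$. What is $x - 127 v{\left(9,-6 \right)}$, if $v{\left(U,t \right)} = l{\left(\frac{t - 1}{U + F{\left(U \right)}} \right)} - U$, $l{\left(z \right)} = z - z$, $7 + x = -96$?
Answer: $1040$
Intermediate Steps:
$F{\left(c \right)} = 6$ ($F{\left(c \right)} = 2 \cdot 3 = 6$)
$x = -103$ ($x = -7 - 96 = -103$)
$l{\left(z \right)} = 0$
$v{\left(U,t \right)} = - U$ ($v{\left(U,t \right)} = 0 - U = - U$)
$x - 127 v{\left(9,-6 \right)} = -103 - 127 \left(\left(-1\right) 9\right) = -103 - -1143 = -103 + 1143 = 1040$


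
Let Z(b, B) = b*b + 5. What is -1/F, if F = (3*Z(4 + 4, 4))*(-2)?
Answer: 1/414 ≈ 0.0024155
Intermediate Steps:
Z(b, B) = 5 + b**2 (Z(b, B) = b**2 + 5 = 5 + b**2)
F = -414 (F = (3*(5 + (4 + 4)**2))*(-2) = (3*(5 + 8**2))*(-2) = (3*(5 + 64))*(-2) = (3*69)*(-2) = 207*(-2) = -414)
-1/F = -1/(-414) = -1*(-1/414) = 1/414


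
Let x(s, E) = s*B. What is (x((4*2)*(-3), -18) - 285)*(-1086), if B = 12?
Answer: 622278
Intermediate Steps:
x(s, E) = 12*s (x(s, E) = s*12 = 12*s)
(x((4*2)*(-3), -18) - 285)*(-1086) = (12*((4*2)*(-3)) - 285)*(-1086) = (12*(8*(-3)) - 285)*(-1086) = (12*(-24) - 285)*(-1086) = (-288 - 285)*(-1086) = -573*(-1086) = 622278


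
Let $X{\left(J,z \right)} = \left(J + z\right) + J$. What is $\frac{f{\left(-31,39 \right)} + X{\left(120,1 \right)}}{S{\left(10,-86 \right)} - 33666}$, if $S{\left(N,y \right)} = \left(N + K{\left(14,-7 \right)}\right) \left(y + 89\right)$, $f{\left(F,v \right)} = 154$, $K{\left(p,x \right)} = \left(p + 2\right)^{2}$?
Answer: $- \frac{395}{32868} \approx -0.012018$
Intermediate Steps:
$K{\left(p,x \right)} = \left(2 + p\right)^{2}$
$S{\left(N,y \right)} = \left(89 + y\right) \left(256 + N\right)$ ($S{\left(N,y \right)} = \left(N + \left(2 + 14\right)^{2}\right) \left(y + 89\right) = \left(N + 16^{2}\right) \left(89 + y\right) = \left(N + 256\right) \left(89 + y\right) = \left(256 + N\right) \left(89 + y\right) = \left(89 + y\right) \left(256 + N\right)$)
$X{\left(J,z \right)} = z + 2 J$
$\frac{f{\left(-31,39 \right)} + X{\left(120,1 \right)}}{S{\left(10,-86 \right)} - 33666} = \frac{154 + \left(1 + 2 \cdot 120\right)}{\left(22784 + 89 \cdot 10 + 256 \left(-86\right) + 10 \left(-86\right)\right) - 33666} = \frac{154 + \left(1 + 240\right)}{\left(22784 + 890 - 22016 - 860\right) - 33666} = \frac{154 + 241}{798 - 33666} = \frac{395}{-32868} = 395 \left(- \frac{1}{32868}\right) = - \frac{395}{32868}$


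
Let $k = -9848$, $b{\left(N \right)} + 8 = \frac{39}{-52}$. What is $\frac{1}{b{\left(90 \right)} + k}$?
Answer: $- \frac{4}{39427} \approx -0.00010145$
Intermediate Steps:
$b{\left(N \right)} = - \frac{35}{4}$ ($b{\left(N \right)} = -8 + \frac{39}{-52} = -8 + 39 \left(- \frac{1}{52}\right) = -8 - \frac{3}{4} = - \frac{35}{4}$)
$\frac{1}{b{\left(90 \right)} + k} = \frac{1}{- \frac{35}{4} - 9848} = \frac{1}{- \frac{39427}{4}} = - \frac{4}{39427}$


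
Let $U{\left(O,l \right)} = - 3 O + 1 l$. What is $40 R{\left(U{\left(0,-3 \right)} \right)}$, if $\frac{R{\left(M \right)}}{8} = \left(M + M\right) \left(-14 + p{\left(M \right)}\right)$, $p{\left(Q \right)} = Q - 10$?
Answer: $51840$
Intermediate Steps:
$p{\left(Q \right)} = -10 + Q$ ($p{\left(Q \right)} = Q - 10 = -10 + Q$)
$U{\left(O,l \right)} = l - 3 O$ ($U{\left(O,l \right)} = - 3 O + l = l - 3 O$)
$R{\left(M \right)} = 16 M \left(-24 + M\right)$ ($R{\left(M \right)} = 8 \left(M + M\right) \left(-14 + \left(-10 + M\right)\right) = 8 \cdot 2 M \left(-24 + M\right) = 16 M \left(-24 + M\right)$)
$40 R{\left(U{\left(0,-3 \right)} \right)} = 40 \cdot 16 \left(-3 - 0\right) \left(-24 - 3\right) = 40 \cdot 16 \left(-3 + 0\right) \left(-24 + \left(-3 + 0\right)\right) = 40 \cdot 16 \left(-3\right) \left(-24 - 3\right) = 40 \cdot 16 \left(-3\right) \left(-27\right) = 40 \cdot 1296 = 51840$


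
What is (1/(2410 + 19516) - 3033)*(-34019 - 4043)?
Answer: 1265591131267/10963 ≈ 1.1544e+8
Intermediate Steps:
(1/(2410 + 19516) - 3033)*(-34019 - 4043) = (1/21926 - 3033)*(-38062) = -66501557/21926*(-38062) = 1265591131267/10963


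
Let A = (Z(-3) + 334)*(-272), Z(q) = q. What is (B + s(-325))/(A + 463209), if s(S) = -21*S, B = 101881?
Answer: 108706/373177 ≈ 0.29130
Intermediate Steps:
A = -90032 (A = (-3 + 334)*(-272) = 331*(-272) = -90032)
(B + s(-325))/(A + 463209) = (101881 - 21*(-325))/(-90032 + 463209) = (101881 + 6825)/373177 = 108706*(1/373177) = 108706/373177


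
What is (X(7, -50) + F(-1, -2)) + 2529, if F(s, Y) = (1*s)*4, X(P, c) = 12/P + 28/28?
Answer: 17694/7 ≈ 2527.7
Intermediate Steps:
X(P, c) = 1 + 12/P (X(P, c) = 12/P + 28*(1/28) = 12/P + 1 = 1 + 12/P)
F(s, Y) = 4*s (F(s, Y) = s*4 = 4*s)
(X(7, -50) + F(-1, -2)) + 2529 = ((12 + 7)/7 + 4*(-1)) + 2529 = ((⅐)*19 - 4) + 2529 = (19/7 - 4) + 2529 = -9/7 + 2529 = 17694/7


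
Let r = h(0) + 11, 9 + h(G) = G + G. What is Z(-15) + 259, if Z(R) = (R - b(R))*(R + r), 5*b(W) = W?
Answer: 415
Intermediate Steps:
h(G) = -9 + 2*G (h(G) = -9 + (G + G) = -9 + 2*G)
b(W) = W/5
r = 2 (r = (-9 + 2*0) + 11 = (-9 + 0) + 11 = -9 + 11 = 2)
Z(R) = 4*R*(2 + R)/5 (Z(R) = (R - R/5)*(R + 2) = (R - R/5)*(2 + R) = (4*R/5)*(2 + R) = 4*R*(2 + R)/5)
Z(-15) + 259 = (⅘)*(-15)*(2 - 15) + 259 = (⅘)*(-15)*(-13) + 259 = 156 + 259 = 415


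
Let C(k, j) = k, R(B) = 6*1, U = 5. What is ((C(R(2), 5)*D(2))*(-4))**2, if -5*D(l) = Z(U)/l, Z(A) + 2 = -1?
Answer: 1296/25 ≈ 51.840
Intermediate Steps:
R(B) = 6
Z(A) = -3 (Z(A) = -2 - 1 = -3)
D(l) = 3/(5*l) (D(l) = -(-3)/(5*l) = 3/(5*l))
((C(R(2), 5)*D(2))*(-4))**2 = ((6*((3/5)/2))*(-4))**2 = ((6*((3/5)*(1/2)))*(-4))**2 = ((6*(3/10))*(-4))**2 = ((9/5)*(-4))**2 = (-36/5)**2 = 1296/25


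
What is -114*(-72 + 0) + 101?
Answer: 8309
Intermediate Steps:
-114*(-72 + 0) + 101 = -114*(-72) + 101 = 8208 + 101 = 8309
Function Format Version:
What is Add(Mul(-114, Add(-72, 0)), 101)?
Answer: 8309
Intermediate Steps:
Add(Mul(-114, Add(-72, 0)), 101) = Add(Mul(-114, -72), 101) = Add(8208, 101) = 8309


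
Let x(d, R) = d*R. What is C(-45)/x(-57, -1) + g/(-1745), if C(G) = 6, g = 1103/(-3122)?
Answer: 10916737/103509910 ≈ 0.10547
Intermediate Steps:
g = -1103/3122 (g = 1103*(-1/3122) = -1103/3122 ≈ -0.35330)
x(d, R) = R*d
C(-45)/x(-57, -1) + g/(-1745) = 6/((-1*(-57))) - 1103/3122/(-1745) = 6/57 - 1103/3122*(-1/1745) = 6*(1/57) + 1103/5447890 = 2/19 + 1103/5447890 = 10916737/103509910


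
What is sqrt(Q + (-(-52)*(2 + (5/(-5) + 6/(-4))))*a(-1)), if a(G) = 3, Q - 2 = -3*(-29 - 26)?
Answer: sqrt(89) ≈ 9.4340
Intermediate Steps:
Q = 167 (Q = 2 - 3*(-29 - 26) = 2 - 3*(-55) = 2 + 165 = 167)
sqrt(Q + (-(-52)*(2 + (5/(-5) + 6/(-4))))*a(-1)) = sqrt(167 - (-52)*(2 + (5/(-5) + 6/(-4)))*3) = sqrt(167 - (-52)*(2 + (5*(-1/5) + 6*(-1/4)))*3) = sqrt(167 - (-52)*(2 + (-1 - 3/2))*3) = sqrt(167 - (-52)*(2 - 5/2)*3) = sqrt(167 - (-52)*(-1)/2*3) = sqrt(167 - 13*2*3) = sqrt(167 - 26*3) = sqrt(167 - 78) = sqrt(89)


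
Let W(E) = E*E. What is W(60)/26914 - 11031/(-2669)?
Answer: 153248367/35916733 ≈ 4.2668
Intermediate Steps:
W(E) = E²
W(60)/26914 - 11031/(-2669) = 60²/26914 - 11031/(-2669) = 3600*(1/26914) - 11031*(-1/2669) = 1800/13457 + 11031/2669 = 153248367/35916733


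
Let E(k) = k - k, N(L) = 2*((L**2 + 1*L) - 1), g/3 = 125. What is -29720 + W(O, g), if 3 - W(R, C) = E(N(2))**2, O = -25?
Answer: -29717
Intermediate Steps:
g = 375 (g = 3*125 = 375)
N(L) = -2 + 2*L + 2*L**2 (N(L) = 2*((L**2 + L) - 1) = 2*((L + L**2) - 1) = 2*(-1 + L + L**2) = -2 + 2*L + 2*L**2)
E(k) = 0
W(R, C) = 3 (W(R, C) = 3 - 1*0**2 = 3 - 1*0 = 3 + 0 = 3)
-29720 + W(O, g) = -29720 + 3 = -29717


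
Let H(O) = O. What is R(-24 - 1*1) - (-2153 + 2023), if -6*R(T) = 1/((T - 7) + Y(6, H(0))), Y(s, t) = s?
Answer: 20281/156 ≈ 130.01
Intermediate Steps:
R(T) = -1/(6*(-1 + T)) (R(T) = -1/(6*((T - 7) + 6)) = -1/(6*((-7 + T) + 6)) = -1/(6*(-1 + T)))
R(-24 - 1*1) - (-2153 + 2023) = -1/(-6 + 6*(-24 - 1*1)) - (-2153 + 2023) = -1/(-6 + 6*(-24 - 1)) - 1*(-130) = -1/(-6 + 6*(-25)) + 130 = -1/(-6 - 150) + 130 = -1/(-156) + 130 = -1*(-1/156) + 130 = 1/156 + 130 = 20281/156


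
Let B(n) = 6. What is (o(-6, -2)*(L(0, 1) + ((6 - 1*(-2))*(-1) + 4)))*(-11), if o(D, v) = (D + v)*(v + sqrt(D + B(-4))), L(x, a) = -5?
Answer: 1584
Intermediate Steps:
o(D, v) = (D + v)*(v + sqrt(6 + D)) (o(D, v) = (D + v)*(v + sqrt(D + 6)) = (D + v)*(v + sqrt(6 + D)))
(o(-6, -2)*(L(0, 1) + ((6 - 1*(-2))*(-1) + 4)))*(-11) = (((-2)**2 - 6*(-2) - 6*sqrt(6 - 6) - 2*sqrt(6 - 6))*(-5 + ((6 - 1*(-2))*(-1) + 4)))*(-11) = ((4 + 12 - 6*sqrt(0) - 2*sqrt(0))*(-5 + ((6 + 2)*(-1) + 4)))*(-11) = ((4 + 12 - 6*0 - 2*0)*(-5 + (8*(-1) + 4)))*(-11) = ((4 + 12 + 0 + 0)*(-5 + (-8 + 4)))*(-11) = (16*(-5 - 4))*(-11) = (16*(-9))*(-11) = -144*(-11) = 1584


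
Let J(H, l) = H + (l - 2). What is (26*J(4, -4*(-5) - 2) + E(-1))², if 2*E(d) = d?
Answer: 1079521/4 ≈ 2.6988e+5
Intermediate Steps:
E(d) = d/2
J(H, l) = -2 + H + l (J(H, l) = H + (-2 + l) = -2 + H + l)
(26*J(4, -4*(-5) - 2) + E(-1))² = (26*(-2 + 4 + (-4*(-5) - 2)) + (½)*(-1))² = (26*(-2 + 4 + (20 - 2)) - ½)² = (26*(-2 + 4 + 18) - ½)² = (26*20 - ½)² = (520 - ½)² = (1039/2)² = 1079521/4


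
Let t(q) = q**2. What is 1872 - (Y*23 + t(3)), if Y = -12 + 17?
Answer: 1748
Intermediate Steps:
Y = 5
1872 - (Y*23 + t(3)) = 1872 - (5*23 + 3**2) = 1872 - (115 + 9) = 1872 - 1*124 = 1872 - 124 = 1748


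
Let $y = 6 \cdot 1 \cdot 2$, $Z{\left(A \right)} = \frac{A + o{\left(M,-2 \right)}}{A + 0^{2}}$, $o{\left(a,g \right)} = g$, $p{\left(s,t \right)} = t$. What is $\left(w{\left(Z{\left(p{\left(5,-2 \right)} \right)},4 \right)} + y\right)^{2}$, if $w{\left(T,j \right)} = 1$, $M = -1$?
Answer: $169$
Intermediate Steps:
$Z{\left(A \right)} = \frac{-2 + A}{A}$ ($Z{\left(A \right)} = \frac{A - 2}{A + 0^{2}} = \frac{-2 + A}{A + 0} = \frac{-2 + A}{A}$)
$y = 12$ ($y = 6 \cdot 2 = 12$)
$\left(w{\left(Z{\left(p{\left(5,-2 \right)} \right)},4 \right)} + y\right)^{2} = \left(1 + 12\right)^{2} = 13^{2} = 169$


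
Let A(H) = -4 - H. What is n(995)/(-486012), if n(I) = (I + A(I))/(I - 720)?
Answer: 1/33413325 ≈ 2.9928e-8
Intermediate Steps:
n(I) = -4/(-720 + I) (n(I) = (I + (-4 - I))/(I - 720) = -4/(-720 + I))
n(995)/(-486012) = -4/(-720 + 995)/(-486012) = -4/275*(-1/486012) = 1/33413325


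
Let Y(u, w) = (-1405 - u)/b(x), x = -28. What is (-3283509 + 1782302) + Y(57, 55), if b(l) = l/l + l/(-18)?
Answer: -34540919/23 ≈ -1.5018e+6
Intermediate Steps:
b(l) = 1 - l/18 (b(l) = 1 + l*(-1/18) = 1 - l/18)
Y(u, w) = -12645/23 - 9*u/23 (Y(u, w) = (-1405 - u)/(1 - 1/18*(-28)) = (-1405 - u)/(1 + 14/9) = (-1405 - u)/(23/9) = (-1405 - u)*(9/23) = -12645/23 - 9*u/23)
(-3283509 + 1782302) + Y(57, 55) = (-3283509 + 1782302) + (-12645/23 - 9/23*57) = -1501207 + (-12645/23 - 513/23) = -1501207 - 13158/23 = -34540919/23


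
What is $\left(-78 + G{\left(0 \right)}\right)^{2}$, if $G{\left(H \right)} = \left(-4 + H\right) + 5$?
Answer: $5929$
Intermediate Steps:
$G{\left(H \right)} = 1 + H$
$\left(-78 + G{\left(0 \right)}\right)^{2} = \left(-78 + \left(1 + 0\right)\right)^{2} = \left(-78 + 1\right)^{2} = \left(-77\right)^{2} = 5929$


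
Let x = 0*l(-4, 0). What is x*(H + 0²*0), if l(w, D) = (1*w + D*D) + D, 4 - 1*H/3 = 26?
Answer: 0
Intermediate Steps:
H = -66 (H = 12 - 3*26 = 12 - 78 = -66)
l(w, D) = D + w + D² (l(w, D) = (w + D²) + D = D + w + D²)
x = 0 (x = 0*(0 - 4 + 0²) = 0*(0 - 4 + 0) = 0*(-4) = 0)
x*(H + 0²*0) = 0*(-66 + 0²*0) = 0*(-66 + 0*0) = 0*(-66 + 0) = 0*(-66) = 0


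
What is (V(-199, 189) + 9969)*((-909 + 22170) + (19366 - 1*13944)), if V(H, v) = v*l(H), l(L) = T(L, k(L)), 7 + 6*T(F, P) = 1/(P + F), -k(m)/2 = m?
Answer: 51764566389/199 ≈ 2.6012e+8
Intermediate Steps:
k(m) = -2*m
T(F, P) = -7/6 + 1/(6*(F + P)) (T(F, P) = -7/6 + 1/(6*(P + F)) = -7/6 + 1/(6*(F + P)))
l(L) = -(1 + 7*L)/(6*L) (l(L) = (1 - 7*L - (-14)*L)/(6*(L - 2*L)) = (1 - 7*L + 14*L)/(6*((-L))) = (-1/L)*(1 + 7*L)/6 = -(1 + 7*L)/(6*L))
V(H, v) = v*(-1 - 7*H)/(6*H) (V(H, v) = v*((-1 - 7*H)/(6*H)) = v*(-1 - 7*H)/(6*H))
(V(-199, 189) + 9969)*((-909 + 22170) + (19366 - 1*13944)) = ((⅙)*189*(-1 - 7*(-199))/(-199) + 9969)*((-909 + 22170) + (19366 - 1*13944)) = ((⅙)*189*(-1/199)*(-1 + 1393) + 9969)*(21261 + (19366 - 13944)) = ((⅙)*189*(-1/199)*1392 + 9969)*(21261 + 5422) = (-43848/199 + 9969)*26683 = (1939983/199)*26683 = 51764566389/199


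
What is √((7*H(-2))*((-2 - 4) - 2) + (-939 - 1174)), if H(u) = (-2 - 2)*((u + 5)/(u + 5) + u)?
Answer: I*√2337 ≈ 48.343*I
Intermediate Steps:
H(u) = -4 - 4*u (H(u) = -4*((5 + u)/(5 + u) + u) = -4*(1 + u) = -4 - 4*u)
√((7*H(-2))*((-2 - 4) - 2) + (-939 - 1174)) = √((7*(-4 - 4*(-2)))*((-2 - 4) - 2) + (-939 - 1174)) = √((7*(-4 + 8))*(-6 - 2) - 2113) = √((7*4)*(-8) - 2113) = √(28*(-8) - 2113) = √(-224 - 2113) = √(-2337) = I*√2337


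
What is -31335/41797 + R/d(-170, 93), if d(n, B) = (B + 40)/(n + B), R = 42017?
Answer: -19318625404/794143 ≈ -24326.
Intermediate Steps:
d(n, B) = (40 + B)/(B + n)
-31335/41797 + R/d(-170, 93) = -31335/41797 + 42017/(((40 + 93)/(93 - 170))) = -31335*1/41797 + 42017/((133/(-77))) = -31335/41797 + 42017/((-1/77*133)) = -31335/41797 + 42017/(-19/11) = -31335/41797 + 42017*(-11/19) = -31335/41797 - 462187/19 = -19318625404/794143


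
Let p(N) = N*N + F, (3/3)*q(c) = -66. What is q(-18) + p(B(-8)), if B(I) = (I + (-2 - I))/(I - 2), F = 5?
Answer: -1524/25 ≈ -60.960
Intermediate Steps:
q(c) = -66
B(I) = -2/(-2 + I)
p(N) = 5 + N² (p(N) = N*N + 5 = N² + 5 = 5 + N²)
q(-18) + p(B(-8)) = -66 + (5 + (-2/(-2 - 8))²) = -66 + (5 + (-2/(-10))²) = -66 + (5 + (-2*(-⅒))²) = -66 + (5 + (⅕)²) = -66 + (5 + 1/25) = -66 + 126/25 = -1524/25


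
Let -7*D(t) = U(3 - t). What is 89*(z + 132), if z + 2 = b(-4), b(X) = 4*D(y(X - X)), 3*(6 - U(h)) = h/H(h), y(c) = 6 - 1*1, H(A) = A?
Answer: 236918/21 ≈ 11282.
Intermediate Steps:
y(c) = 5 (y(c) = 6 - 1 = 5)
U(h) = 17/3 (U(h) = 6 - h/(3*h) = 6 - 1/3*1 = 6 - 1/3 = 17/3)
D(t) = -17/21 (D(t) = -1/7*17/3 = -17/21)
b(X) = -68/21 (b(X) = 4*(-17/21) = -68/21)
z = -110/21 (z = -2 - 68/21 = -110/21 ≈ -5.2381)
89*(z + 132) = 89*(-110/21 + 132) = 89*(2662/21) = 236918/21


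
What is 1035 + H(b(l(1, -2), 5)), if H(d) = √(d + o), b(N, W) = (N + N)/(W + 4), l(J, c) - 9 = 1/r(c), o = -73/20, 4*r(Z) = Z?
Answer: 1035 + I*√1885/30 ≈ 1035.0 + 1.4472*I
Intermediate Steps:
r(Z) = Z/4
o = -73/20 (o = -73*1/20 = -73/20 ≈ -3.6500)
l(J, c) = 9 + 4/c (l(J, c) = 9 + 1/(c/4) = 9 + 4/c)
b(N, W) = 2*N/(4 + W) (b(N, W) = (2*N)/(4 + W) = 2*N/(4 + W))
H(d) = √(-73/20 + d) (H(d) = √(d - 73/20) = √(-73/20 + d))
1035 + H(b(l(1, -2), 5)) = 1035 + √(-365 + 100*(2*(9 + 4/(-2))/(4 + 5)))/10 = 1035 + √(-365 + 100*(2*(9 + 4*(-½))/9))/10 = 1035 + √(-365 + 100*(2*(9 - 2)*(⅑)))/10 = 1035 + √(-365 + 100*(2*7*(⅑)))/10 = 1035 + √(-365 + 100*(14/9))/10 = 1035 + √(-365 + 1400/9)/10 = 1035 + √(-1885/9)/10 = 1035 + (I*√1885/3)/10 = 1035 + I*√1885/30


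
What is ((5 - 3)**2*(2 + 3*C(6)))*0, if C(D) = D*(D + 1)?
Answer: 0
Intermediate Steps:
C(D) = D*(1 + D)
((5 - 3)**2*(2 + 3*C(6)))*0 = ((5 - 3)**2*(2 + 3*(6*(1 + 6))))*0 = (2**2*(2 + 3*(6*7)))*0 = (4*(2 + 3*42))*0 = (4*(2 + 126))*0 = (4*128)*0 = 512*0 = 0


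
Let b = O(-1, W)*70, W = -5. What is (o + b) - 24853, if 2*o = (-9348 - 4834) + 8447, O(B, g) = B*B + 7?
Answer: -54321/2 ≈ -27161.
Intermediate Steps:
O(B, g) = 7 + B² (O(B, g) = B² + 7 = 7 + B²)
b = 560 (b = (7 + (-1)²)*70 = (7 + 1)*70 = 8*70 = 560)
o = -5735/2 (o = ((-9348 - 4834) + 8447)/2 = (-14182 + 8447)/2 = (½)*(-5735) = -5735/2 ≈ -2867.5)
(o + b) - 24853 = (-5735/2 + 560) - 24853 = -4615/2 - 24853 = -54321/2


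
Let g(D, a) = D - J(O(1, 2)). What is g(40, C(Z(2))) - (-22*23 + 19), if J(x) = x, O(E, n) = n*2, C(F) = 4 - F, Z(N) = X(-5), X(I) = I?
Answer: 523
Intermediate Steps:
Z(N) = -5
O(E, n) = 2*n
g(D, a) = -4 + D (g(D, a) = D - 2*2 = D - 1*4 = D - 4 = -4 + D)
g(40, C(Z(2))) - (-22*23 + 19) = (-4 + 40) - (-22*23 + 19) = 36 - (-506 + 19) = 36 - 1*(-487) = 36 + 487 = 523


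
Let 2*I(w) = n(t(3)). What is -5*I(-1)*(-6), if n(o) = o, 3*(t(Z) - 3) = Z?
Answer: 60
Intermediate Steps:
t(Z) = 3 + Z/3
I(w) = 2 (I(w) = (3 + (⅓)*3)/2 = (3 + 1)/2 = (½)*4 = 2)
-5*I(-1)*(-6) = -5*2*(-6) = -10*(-6) = 60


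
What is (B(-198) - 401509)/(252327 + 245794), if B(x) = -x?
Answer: -401311/498121 ≈ -0.80565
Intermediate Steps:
(B(-198) - 401509)/(252327 + 245794) = (-1*(-198) - 401509)/(252327 + 245794) = (198 - 401509)/498121 = -401311*1/498121 = -401311/498121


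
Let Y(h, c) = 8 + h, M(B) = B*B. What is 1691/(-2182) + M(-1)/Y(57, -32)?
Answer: -107733/141830 ≈ -0.75959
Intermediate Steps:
M(B) = B²
1691/(-2182) + M(-1)/Y(57, -32) = 1691/(-2182) + (-1)²/(8 + 57) = 1691*(-1/2182) + 1/65 = -1691/2182 + 1*(1/65) = -1691/2182 + 1/65 = -107733/141830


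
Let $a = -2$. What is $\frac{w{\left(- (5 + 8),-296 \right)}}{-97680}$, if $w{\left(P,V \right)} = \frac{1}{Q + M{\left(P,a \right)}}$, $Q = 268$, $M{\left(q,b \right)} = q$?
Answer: $- \frac{1}{24908400} \approx -4.0147 \cdot 10^{-8}$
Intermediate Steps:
$w{\left(P,V \right)} = \frac{1}{268 + P}$
$\frac{w{\left(- (5 + 8),-296 \right)}}{-97680} = \frac{1}{\left(268 - \left(5 + 8\right)\right) \left(-97680\right)} = \frac{1}{268 - 13} \left(- \frac{1}{97680}\right) = \frac{1}{255} \left(- \frac{1}{97680}\right) = - \frac{1}{24908400}$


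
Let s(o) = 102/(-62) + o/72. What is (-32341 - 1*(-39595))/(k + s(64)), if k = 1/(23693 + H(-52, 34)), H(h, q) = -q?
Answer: -23941322847/2495885 ≈ -9592.3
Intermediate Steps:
s(o) = -51/31 + o/72 (s(o) = 102*(-1/62) + o*(1/72) = -51/31 + o/72)
k = 1/23659 (k = 1/(23693 - 1*34) = 1/(23693 - 34) = 1/23659 ≈ 4.2267e-5)
(-32341 - 1*(-39595))/(k + s(64)) = (-32341 - 1*(-39595))/(1/23659 + (-51/31 + (1/72)*64)) = (-32341 + 39595)/(1/23659 + (-51/31 + 8/9)) = 7254/(1/23659 - 211/279) = 7254/(-4991770/6600861) = 7254*(-6600861/4991770) = -23941322847/2495885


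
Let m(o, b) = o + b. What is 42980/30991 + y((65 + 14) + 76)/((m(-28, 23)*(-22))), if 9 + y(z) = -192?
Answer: -1501391/3409010 ≈ -0.44042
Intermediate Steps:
y(z) = -201 (y(z) = -9 - 192 = -201)
m(o, b) = b + o
42980/30991 + y((65 + 14) + 76)/((m(-28, 23)*(-22))) = 42980/30991 - 201*(-1/(22*(23 - 28))) = 42980*(1/30991) - 201/((-5*(-22))) = 42980/30991 - 201/110 = -1501391/3409010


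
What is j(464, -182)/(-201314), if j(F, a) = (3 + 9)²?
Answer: -72/100657 ≈ -0.00071530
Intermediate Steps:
j(F, a) = 144 (j(F, a) = 12² = 144)
j(464, -182)/(-201314) = 144/(-201314) = 144*(-1/201314) = -72/100657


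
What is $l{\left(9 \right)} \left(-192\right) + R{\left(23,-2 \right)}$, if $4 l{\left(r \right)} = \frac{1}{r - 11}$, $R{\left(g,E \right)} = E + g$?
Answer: $45$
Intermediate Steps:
$l{\left(r \right)} = \frac{1}{4 \left(-11 + r\right)}$ ($l{\left(r \right)} = \frac{1}{4 \left(r - 11\right)} = \frac{1}{4 \left(-11 + r\right)}$)
$l{\left(9 \right)} \left(-192\right) + R{\left(23,-2 \right)} = \frac{1}{4 \left(-11 + 9\right)} \left(-192\right) + \left(-2 + 23\right) = \frac{1}{4 \left(-2\right)} \left(-192\right) + 21 = \frac{1}{4} \left(- \frac{1}{2}\right) \left(-192\right) + 21 = \left(- \frac{1}{8}\right) \left(-192\right) + 21 = 24 + 21 = 45$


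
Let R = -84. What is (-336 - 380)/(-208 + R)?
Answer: 179/73 ≈ 2.4521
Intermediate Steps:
(-336 - 380)/(-208 + R) = (-336 - 380)/(-208 - 84) = -716/(-292) = -716*(-1/292) = 179/73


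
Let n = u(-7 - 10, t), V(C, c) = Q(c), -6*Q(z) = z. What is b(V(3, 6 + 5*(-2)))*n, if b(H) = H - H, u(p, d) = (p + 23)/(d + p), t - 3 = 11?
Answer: 0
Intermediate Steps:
Q(z) = -z/6
t = 14 (t = 3 + 11 = 14)
V(C, c) = -c/6
u(p, d) = (23 + p)/(d + p)
b(H) = 0
n = -2 (n = (23 + (-7 - 10))/(14 + (-7 - 10)) = (23 - 17)/(14 - 17) = 6/(-3) = -⅓*6 = -2)
b(V(3, 6 + 5*(-2)))*n = 0*(-2) = 0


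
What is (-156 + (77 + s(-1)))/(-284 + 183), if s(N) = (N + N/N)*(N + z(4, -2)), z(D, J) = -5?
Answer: 79/101 ≈ 0.78218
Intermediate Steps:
s(N) = (1 + N)*(-5 + N) (s(N) = (N + N/N)*(N - 5) = (N + 1)*(-5 + N) = (1 + N)*(-5 + N))
(-156 + (77 + s(-1)))/(-284 + 183) = (-156 + (77 + (-5 + (-1)² - 4*(-1))))/(-284 + 183) = (-156 + (77 + (-5 + 1 + 4)))/(-101) = (-156 + (77 + 0))*(-1/101) = (-156 + 77)*(-1/101) = -79*(-1/101) = 79/101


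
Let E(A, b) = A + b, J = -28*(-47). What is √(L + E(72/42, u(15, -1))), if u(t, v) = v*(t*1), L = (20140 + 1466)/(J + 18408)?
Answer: 3*I*√6455024170/69034 ≈ 3.4915*I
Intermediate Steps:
J = 1316
L = 10803/9862 (L = (20140 + 1466)/(1316 + 18408) = 21606/19724 = 21606*(1/19724) = 10803/9862 ≈ 1.0954)
u(t, v) = t*v (u(t, v) = v*t = t*v)
√(L + E(72/42, u(15, -1))) = √(10803/9862 + (72/42 + 15*(-1))) = √(10803/9862 + (72*(1/42) - 15)) = √(10803/9862 + (12/7 - 15)) = √(10803/9862 - 93/7) = √(-841545/69034) = 3*I*√6455024170/69034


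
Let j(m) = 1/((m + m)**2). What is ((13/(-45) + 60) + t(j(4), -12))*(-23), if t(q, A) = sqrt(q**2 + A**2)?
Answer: -61801/45 - 115*sqrt(23593)/64 ≈ -1649.4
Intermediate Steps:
j(m) = 1/(4*m**2) (j(m) = 1/((2*m)**2) = 1/(4*m**2))
t(q, A) = sqrt(A**2 + q**2)
((13/(-45) + 60) + t(j(4), -12))*(-23) = ((13/(-45) + 60) + sqrt((-12)**2 + ((1/4)/4**2)**2))*(-23) = ((13*(-1/45) + 60) + sqrt(144 + ((1/4)*(1/16))**2))*(-23) = ((-13/45 + 60) + sqrt(144 + (1/64)**2))*(-23) = (2687/45 + sqrt(144 + 1/4096))*(-23) = (2687/45 + sqrt(589825/4096))*(-23) = (2687/45 + 5*sqrt(23593)/64)*(-23) = -61801/45 - 115*sqrt(23593)/64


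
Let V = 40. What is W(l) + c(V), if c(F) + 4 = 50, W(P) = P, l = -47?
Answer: -1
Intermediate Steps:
c(F) = 46 (c(F) = -4 + 50 = 46)
W(l) + c(V) = -47 + 46 = -1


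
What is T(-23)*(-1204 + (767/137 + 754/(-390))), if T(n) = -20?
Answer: 9866752/411 ≈ 24007.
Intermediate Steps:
T(-23)*(-1204 + (767/137 + 754/(-390))) = -20*(-1204 + (767/137 + 754/(-390))) = -20*(-1204 + (767*(1/137) + 754*(-1/390))) = -20*(-1204 + (767/137 - 29/15)) = -20*(-1204 + 7532/2055) = -20*(-2466688/2055) = 9866752/411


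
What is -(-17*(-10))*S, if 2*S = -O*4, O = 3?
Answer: 1020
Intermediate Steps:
S = -6 (S = (-1*3*4)/2 = (-3*4)/2 = (1/2)*(-12) = -6)
-(-17*(-10))*S = -(-17*(-10))*(-6) = -170*(-6) = -1*(-1020) = 1020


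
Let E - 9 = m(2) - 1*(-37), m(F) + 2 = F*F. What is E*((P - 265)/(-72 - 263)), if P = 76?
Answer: 9072/335 ≈ 27.081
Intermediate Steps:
m(F) = -2 + F² (m(F) = -2 + F*F = -2 + F²)
E = 48 (E = 9 + ((-2 + 2²) - 1*(-37)) = 9 + ((-2 + 4) + 37) = 9 + (2 + 37) = 9 + 39 = 48)
E*((P - 265)/(-72 - 263)) = 48*((76 - 265)/(-72 - 263)) = 48*(-189/(-335)) = 48*(-189*(-1/335)) = 48*(189/335) = 9072/335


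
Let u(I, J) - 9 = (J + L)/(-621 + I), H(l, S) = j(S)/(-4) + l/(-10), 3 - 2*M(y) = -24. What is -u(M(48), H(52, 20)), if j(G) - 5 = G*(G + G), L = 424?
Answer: -104999/12150 ≈ -8.6419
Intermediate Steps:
M(y) = 27/2 (M(y) = 3/2 - 1/2*(-24) = 3/2 + 12 = 27/2)
j(G) = 5 + 2*G**2 (j(G) = 5 + G*(G + G) = 5 + G*(2*G) = 5 + 2*G**2)
H(l, S) = -5/4 - S**2/2 - l/10 (H(l, S) = (5 + 2*S**2)/(-4) + l/(-10) = (5 + 2*S**2)*(-1/4) + l*(-1/10) = (-5/4 - S**2/2) - l/10 = -5/4 - S**2/2 - l/10)
u(I, J) = 9 + (424 + J)/(-621 + I) (u(I, J) = 9 + (J + 424)/(-621 + I) = 9 + (424 + J)/(-621 + I))
-u(M(48), H(52, 20)) = -(-5165 + (-5/4 - 1/2*20**2 - 1/10*52) + 9*(27/2))/(-621 + 27/2) = -(-5165 + (-5/4 - 1/2*400 - 26/5) + 243/2)/(-1215/2) = -(-2)*(-5165 + (-5/4 - 200 - 26/5) + 243/2)/1215 = -(-2)*(-5165 - 4129/20 + 243/2)/1215 = -(-2)*(-104999)/(1215*20) = -1*104999/12150 = -104999/12150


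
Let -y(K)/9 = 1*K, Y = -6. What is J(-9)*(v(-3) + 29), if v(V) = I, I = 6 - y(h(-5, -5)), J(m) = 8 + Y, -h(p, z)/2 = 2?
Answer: -2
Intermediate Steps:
h(p, z) = -4 (h(p, z) = -2*2 = -4)
J(m) = 2 (J(m) = 8 - 6 = 2)
y(K) = -9*K
I = -30 (I = 6 - (-9)*(-4) = 6 - 1*36 = 6 - 36 = -30)
v(V) = -30
J(-9)*(v(-3) + 29) = 2*(-30 + 29) = 2*(-1) = -2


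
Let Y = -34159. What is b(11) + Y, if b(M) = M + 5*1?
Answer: -34143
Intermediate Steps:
b(M) = 5 + M (b(M) = M + 5 = 5 + M)
b(11) + Y = (5 + 11) - 34159 = 16 - 34159 = -34143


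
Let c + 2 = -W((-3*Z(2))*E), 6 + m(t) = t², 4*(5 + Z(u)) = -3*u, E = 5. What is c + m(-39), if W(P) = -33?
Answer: 1546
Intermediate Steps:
Z(u) = -5 - 3*u/4 (Z(u) = -5 + (-3*u)/4 = -5 - 3*u/4)
m(t) = -6 + t²
c = 31 (c = -2 - 1*(-33) = -2 + 33 = 31)
c + m(-39) = 31 + (-6 + (-39)²) = 31 + (-6 + 1521) = 31 + 1515 = 1546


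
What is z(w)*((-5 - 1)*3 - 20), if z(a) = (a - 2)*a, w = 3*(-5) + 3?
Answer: -6384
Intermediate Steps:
w = -12 (w = -15 + 3 = -12)
z(a) = a*(-2 + a) (z(a) = (-2 + a)*a = a*(-2 + a))
z(w)*((-5 - 1)*3 - 20) = (-12*(-2 - 12))*((-5 - 1)*3 - 20) = (-12*(-14))*(-6*3 - 20) = 168*(-18 - 20) = 168*(-38) = -6384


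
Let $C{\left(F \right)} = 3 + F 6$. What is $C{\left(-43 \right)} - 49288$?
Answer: $-49543$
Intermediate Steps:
$C{\left(F \right)} = 3 + 6 F$
$C{\left(-43 \right)} - 49288 = \left(3 + 6 \left(-43\right)\right) - 49288 = \left(3 - 258\right) - 49288 = -255 - 49288 = -49543$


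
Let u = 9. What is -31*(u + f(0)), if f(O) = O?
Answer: -279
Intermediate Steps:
-31*(u + f(0)) = -31*(9 + 0) = -31*9 = -279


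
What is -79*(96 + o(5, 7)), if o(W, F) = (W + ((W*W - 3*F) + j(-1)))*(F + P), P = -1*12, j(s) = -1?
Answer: -4424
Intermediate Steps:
P = -12
o(W, F) = (-12 + F)*(-1 + W + W² - 3*F) (o(W, F) = (W + ((W*W - 3*F) - 1))*(F - 12) = (W + ((W² - 3*F) - 1))*(-12 + F) = (W + (-1 + W² - 3*F))*(-12 + F) = (-1 + W + W² - 3*F)*(-12 + F) = (-12 + F)*(-1 + W + W² - 3*F))
-79*(96 + o(5, 7)) = -79*(96 + (12 - 12*5 - 12*5² - 3*7² + 35*7 + 7*5 + 7*5²)) = -79*(96 + (12 - 60 - 12*25 - 3*49 + 245 + 35 + 7*25)) = -79*(96 + (12 - 60 - 300 - 147 + 245 + 35 + 175)) = -79*(96 - 40) = -79*56 = -4424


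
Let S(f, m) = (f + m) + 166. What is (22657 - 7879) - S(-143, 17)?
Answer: 14738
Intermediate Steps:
S(f, m) = 166 + f + m
(22657 - 7879) - S(-143, 17) = (22657 - 7879) - (166 - 143 + 17) = 14778 - 1*40 = 14778 - 40 = 14738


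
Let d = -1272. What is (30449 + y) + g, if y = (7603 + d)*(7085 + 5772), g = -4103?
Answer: 81424013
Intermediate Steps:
y = 81397667 (y = (7603 - 1272)*(7085 + 5772) = 6331*12857 = 81397667)
(30449 + y) + g = (30449 + 81397667) - 4103 = 81428116 - 4103 = 81424013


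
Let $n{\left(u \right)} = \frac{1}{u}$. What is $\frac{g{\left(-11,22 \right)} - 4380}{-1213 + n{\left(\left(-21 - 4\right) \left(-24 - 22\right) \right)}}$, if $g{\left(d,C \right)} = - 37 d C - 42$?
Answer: $- \frac{5211800}{1394949} \approx -3.7362$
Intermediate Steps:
$g{\left(d,C \right)} = -42 - 37 C d$ ($g{\left(d,C \right)} = - 37 C d - 42 = -42 - 37 C d$)
$\frac{g{\left(-11,22 \right)} - 4380}{-1213 + n{\left(\left(-21 - 4\right) \left(-24 - 22\right) \right)}} = \frac{\left(-42 - 814 \left(-11\right)\right) - 4380}{-1213 + \frac{1}{\left(-21 - 4\right) \left(-24 - 22\right)}} = \frac{\left(-42 + 8954\right) - 4380}{-1213 + \frac{1}{\left(-25\right) \left(-46\right)}} = \frac{8912 - 4380}{-1213 + \frac{1}{1150}} = \frac{4532}{-1213 + \frac{1}{1150}} = \frac{4532}{- \frac{1394949}{1150}} = 4532 \left(- \frac{1150}{1394949}\right) = - \frac{5211800}{1394949}$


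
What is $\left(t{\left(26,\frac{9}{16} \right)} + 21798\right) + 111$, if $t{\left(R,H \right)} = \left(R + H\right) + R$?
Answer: $\frac{351385}{16} \approx 21962.0$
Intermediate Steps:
$t{\left(R,H \right)} = H + 2 R$ ($t{\left(R,H \right)} = \left(H + R\right) + R = H + 2 R$)
$\left(t{\left(26,\frac{9}{16} \right)} + 21798\right) + 111 = \left(\left(\frac{9}{16} + 2 \cdot 26\right) + 21798\right) + 111 = \left(\left(9 \cdot \frac{1}{16} + 52\right) + 21798\right) + 111 = \left(\left(\frac{9}{16} + 52\right) + 21798\right) + 111 = \left(\frac{841}{16} + 21798\right) + 111 = \frac{349609}{16} + 111 = \frac{351385}{16}$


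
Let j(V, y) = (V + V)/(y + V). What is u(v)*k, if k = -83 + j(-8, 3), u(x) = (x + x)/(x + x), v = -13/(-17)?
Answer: -399/5 ≈ -79.800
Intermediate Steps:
j(V, y) = 2*V/(V + y) (j(V, y) = (2*V)/(V + y) = 2*V/(V + y))
v = 13/17 (v = -13*(-1/17) = 13/17 ≈ 0.76471)
u(x) = 1 (u(x) = (2*x)/((2*x)) = (2*x)*(1/(2*x)) = 1)
k = -399/5 (k = -83 + 2*(-8)/(-8 + 3) = -83 + 2*(-8)/(-5) = -83 + 2*(-8)*(-⅕) = -83 + 16/5 = -399/5 ≈ -79.800)
u(v)*k = 1*(-399/5) = -399/5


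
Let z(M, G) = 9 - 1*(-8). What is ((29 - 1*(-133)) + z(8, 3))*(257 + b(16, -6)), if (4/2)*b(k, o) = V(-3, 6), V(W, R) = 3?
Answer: 92543/2 ≈ 46272.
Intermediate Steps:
b(k, o) = 3/2 (b(k, o) = (½)*3 = 3/2)
z(M, G) = 17 (z(M, G) = 9 + 8 = 17)
((29 - 1*(-133)) + z(8, 3))*(257 + b(16, -6)) = ((29 - 1*(-133)) + 17)*(257 + 3/2) = ((29 + 133) + 17)*(517/2) = (162 + 17)*(517/2) = 179*(517/2) = 92543/2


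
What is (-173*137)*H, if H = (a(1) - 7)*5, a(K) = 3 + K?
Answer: 355515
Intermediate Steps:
H = -15 (H = ((3 + 1) - 7)*5 = (4 - 7)*5 = -3*5 = -15)
(-173*137)*H = -173*137*(-15) = -23701*(-15) = 355515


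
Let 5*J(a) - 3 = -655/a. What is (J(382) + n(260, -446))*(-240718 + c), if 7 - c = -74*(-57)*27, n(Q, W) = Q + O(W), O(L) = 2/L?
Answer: -39306858663651/425930 ≈ -9.2285e+7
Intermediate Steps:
n(Q, W) = Q + 2/W
J(a) = 3/5 - 131/a (J(a) = 3/5 + (-655/a)/5 = 3/5 - 131/a)
c = -113879 (c = 7 - (-74*(-57))*27 = 7 - 4218*27 = 7 - 1*113886 = 7 - 113886 = -113879)
(J(382) + n(260, -446))*(-240718 + c) = ((3/5 - 131/382) + (260 + 2/(-446)))*(-240718 - 113879) = ((3/5 - 131*1/382) + (260 + 2*(-1/446)))*(-354597) = ((3/5 - 131/382) + (260 - 1/223))*(-354597) = (491/1910 + 57979/223)*(-354597) = (110849383/425930)*(-354597) = -39306858663651/425930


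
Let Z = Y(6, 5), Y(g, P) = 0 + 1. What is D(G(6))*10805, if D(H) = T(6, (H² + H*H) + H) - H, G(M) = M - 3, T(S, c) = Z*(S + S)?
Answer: 97245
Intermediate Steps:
Y(g, P) = 1
Z = 1
T(S, c) = 2*S (T(S, c) = 1*(S + S) = 1*(2*S) = 2*S)
G(M) = -3 + M
D(H) = 12 - H (D(H) = 2*6 - H = 12 - H)
D(G(6))*10805 = (12 - (-3 + 6))*10805 = (12 - 1*3)*10805 = (12 - 3)*10805 = 9*10805 = 97245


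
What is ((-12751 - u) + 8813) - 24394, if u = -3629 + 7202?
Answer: -31905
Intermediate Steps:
u = 3573
((-12751 - u) + 8813) - 24394 = ((-12751 - 1*3573) + 8813) - 24394 = ((-12751 - 3573) + 8813) - 24394 = (-16324 + 8813) - 24394 = -7511 - 24394 = -31905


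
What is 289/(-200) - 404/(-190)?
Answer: 2589/3800 ≈ 0.68132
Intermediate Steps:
289/(-200) - 404/(-190) = 289*(-1/200) - 404*(-1/190) = -289/200 + 202/95 = 2589/3800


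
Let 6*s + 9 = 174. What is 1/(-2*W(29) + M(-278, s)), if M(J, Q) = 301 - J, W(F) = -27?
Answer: 1/633 ≈ 0.0015798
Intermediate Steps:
s = 55/2 (s = -3/2 + (⅙)*174 = -3/2 + 29 = 55/2 ≈ 27.500)
1/(-2*W(29) + M(-278, s)) = 1/(-2*(-27) + (301 - 1*(-278))) = 1/(54 + (301 + 278)) = 1/(54 + 579) = 1/633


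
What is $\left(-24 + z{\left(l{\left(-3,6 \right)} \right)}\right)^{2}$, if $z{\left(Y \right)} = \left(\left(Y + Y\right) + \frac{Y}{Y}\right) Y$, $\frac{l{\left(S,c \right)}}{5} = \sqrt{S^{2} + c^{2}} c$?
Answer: $6557153076 + 14575680 \sqrt{5} \approx 6.5897 \cdot 10^{9}$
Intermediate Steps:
$l{\left(S,c \right)} = 5 c \sqrt{S^{2} + c^{2}}$ ($l{\left(S,c \right)} = 5 \sqrt{S^{2} + c^{2}} c = 5 c \sqrt{S^{2} + c^{2}}$)
$z{\left(Y \right)} = Y \left(1 + 2 Y\right)$ ($z{\left(Y \right)} = \left(2 Y + 1\right) Y = \left(1 + 2 Y\right) Y = Y \left(1 + 2 Y\right)$)
$\left(-24 + z{\left(l{\left(-3,6 \right)} \right)}\right)^{2} = \left(-24 + 5 \cdot 6 \sqrt{\left(-3\right)^{2} + 6^{2}} \left(1 + 2 \cdot 5 \cdot 6 \sqrt{\left(-3\right)^{2} + 6^{2}}\right)\right)^{2} = \left(-24 + 5 \cdot 6 \sqrt{9 + 36} \left(1 + 2 \cdot 5 \cdot 6 \sqrt{9 + 36}\right)\right)^{2} = \left(-24 + 5 \cdot 6 \sqrt{45} \left(1 + 2 \cdot 5 \cdot 6 \sqrt{45}\right)\right)^{2} = \left(-24 + 5 \cdot 6 \cdot 3 \sqrt{5} \left(1 + 2 \cdot 5 \cdot 6 \cdot 3 \sqrt{5}\right)\right)^{2} = \left(-24 + 90 \sqrt{5} \left(1 + 2 \cdot 90 \sqrt{5}\right)\right)^{2} = \left(-24 + 90 \sqrt{5} \left(1 + 180 \sqrt{5}\right)\right)^{2}$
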